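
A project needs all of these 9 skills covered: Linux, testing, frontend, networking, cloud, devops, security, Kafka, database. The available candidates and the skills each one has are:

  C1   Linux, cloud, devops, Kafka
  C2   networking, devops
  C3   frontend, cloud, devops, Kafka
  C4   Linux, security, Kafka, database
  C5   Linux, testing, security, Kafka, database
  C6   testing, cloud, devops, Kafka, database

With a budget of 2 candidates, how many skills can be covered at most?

Choosing C3, C5 covers {Linux, testing, frontend, cloud, devops, security, Kafka, database} — 8 skills.
No choice of 2 candidates does better; here networking is left uncovered.

8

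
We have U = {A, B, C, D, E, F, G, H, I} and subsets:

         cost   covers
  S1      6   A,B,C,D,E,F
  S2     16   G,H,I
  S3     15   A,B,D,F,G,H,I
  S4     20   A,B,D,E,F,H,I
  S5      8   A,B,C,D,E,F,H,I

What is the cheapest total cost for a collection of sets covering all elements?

S1, S3 cover every element at cost 6 + 15 = 21.
Any cover uses at least 2 sets; among all covering selections none totals below 21.
Greedy by coverage-per-cost would pick S1, S5, S3 for 29 — worse than the optimum 21.

21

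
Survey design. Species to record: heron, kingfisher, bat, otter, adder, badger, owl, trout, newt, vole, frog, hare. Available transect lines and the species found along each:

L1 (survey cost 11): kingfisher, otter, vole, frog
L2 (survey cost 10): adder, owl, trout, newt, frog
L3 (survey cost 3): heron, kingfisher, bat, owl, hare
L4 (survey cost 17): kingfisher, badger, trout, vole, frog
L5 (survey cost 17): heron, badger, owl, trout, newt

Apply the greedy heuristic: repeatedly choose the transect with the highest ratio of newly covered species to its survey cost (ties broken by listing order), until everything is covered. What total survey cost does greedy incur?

41

Pick 1: L3 adds 5 new (heron, kingfisher, bat, owl, hare) at survey cost 3 (ratio 5/3).
Pick 2: L2 adds 4 new (adder, trout, newt, frog) at survey cost 10 (ratio 4/10).
Pick 3: L1 adds 2 new (otter, vole) at survey cost 11 (ratio 2/11).
Pick 4: L4 adds 1 new (badger) at survey cost 17 (ratio 1/17).
Greedy total survey cost: 3 + 10 + 11 + 17 = 41.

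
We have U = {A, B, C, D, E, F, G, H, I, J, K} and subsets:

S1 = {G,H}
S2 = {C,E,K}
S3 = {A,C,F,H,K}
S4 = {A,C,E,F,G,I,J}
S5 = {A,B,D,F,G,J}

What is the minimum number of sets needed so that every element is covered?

S3, S4, S5 together cover {A, B, C, D, E, F, G, H, I, J, K} — every element.
No 2 of the 5 sets cover everything (all 10 pairs fall short), so 3 is minimum.

3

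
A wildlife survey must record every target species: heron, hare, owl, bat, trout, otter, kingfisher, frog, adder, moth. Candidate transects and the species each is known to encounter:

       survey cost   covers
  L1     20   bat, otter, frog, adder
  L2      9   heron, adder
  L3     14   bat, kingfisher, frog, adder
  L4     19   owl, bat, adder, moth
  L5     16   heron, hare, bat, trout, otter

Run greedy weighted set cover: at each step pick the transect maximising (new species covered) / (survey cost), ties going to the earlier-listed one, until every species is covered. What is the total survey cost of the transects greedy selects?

Pick 1: L5 adds 5 new (heron, hare, bat, trout, otter) at survey cost 16 (ratio 5/16).
Pick 2: L3 adds 3 new (kingfisher, frog, adder) at survey cost 14 (ratio 3/14).
Pick 3: L4 adds 2 new (owl, moth) at survey cost 19 (ratio 2/19).
Greedy total survey cost: 16 + 14 + 19 = 49.

49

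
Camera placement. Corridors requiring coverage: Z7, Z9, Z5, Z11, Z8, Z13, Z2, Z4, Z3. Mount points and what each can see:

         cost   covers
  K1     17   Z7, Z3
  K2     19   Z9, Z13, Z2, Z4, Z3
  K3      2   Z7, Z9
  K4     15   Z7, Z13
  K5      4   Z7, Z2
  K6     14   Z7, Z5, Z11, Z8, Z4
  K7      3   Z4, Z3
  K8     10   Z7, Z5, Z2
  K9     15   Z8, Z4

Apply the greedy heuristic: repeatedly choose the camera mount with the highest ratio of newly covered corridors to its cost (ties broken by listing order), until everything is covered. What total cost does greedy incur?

Pick 1: K3 adds 2 new (Z7, Z9) at cost 2 (ratio 2/2).
Pick 2: K7 adds 2 new (Z4, Z3) at cost 3 (ratio 2/3).
Pick 3: K5 adds 1 new (Z2) at cost 4 (ratio 1/4).
Pick 4: K6 adds 3 new (Z5, Z11, Z8) at cost 14 (ratio 3/14).
Pick 5: K4 adds 1 new (Z13) at cost 15 (ratio 1/15).
Greedy total cost: 2 + 3 + 4 + 14 + 15 = 38. (The true optimum is 33, so greedy overshoots here.)

38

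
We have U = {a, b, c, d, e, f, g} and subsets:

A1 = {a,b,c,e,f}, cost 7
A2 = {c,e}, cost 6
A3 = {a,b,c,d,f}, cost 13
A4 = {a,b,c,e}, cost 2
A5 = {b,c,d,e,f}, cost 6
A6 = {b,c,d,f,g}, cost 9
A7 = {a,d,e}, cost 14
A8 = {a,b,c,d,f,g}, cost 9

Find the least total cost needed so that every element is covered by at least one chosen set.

A4, A6 cover every element at cost 2 + 9 = 11.
Any cover uses at least 2 sets; among all covering selections none totals below 11.
Greedy by coverage-per-cost would pick A4, A5, A6 for 17 — worse than the optimum 11.

11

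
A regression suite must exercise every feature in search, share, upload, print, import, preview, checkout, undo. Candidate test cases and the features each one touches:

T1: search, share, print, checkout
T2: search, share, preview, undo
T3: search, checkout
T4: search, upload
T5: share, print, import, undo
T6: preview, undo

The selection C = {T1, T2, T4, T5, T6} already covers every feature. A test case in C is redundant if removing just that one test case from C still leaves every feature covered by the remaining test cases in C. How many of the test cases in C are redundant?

2

Drop T1: checkout uncovered — not redundant.
Drop T2: the rest still cover every feature — redundant.
Drop T4: upload uncovered — not redundant.
Drop T5: import uncovered — not redundant.
Drop T6: the rest still cover every feature — redundant.
2 redundant: T2, T6.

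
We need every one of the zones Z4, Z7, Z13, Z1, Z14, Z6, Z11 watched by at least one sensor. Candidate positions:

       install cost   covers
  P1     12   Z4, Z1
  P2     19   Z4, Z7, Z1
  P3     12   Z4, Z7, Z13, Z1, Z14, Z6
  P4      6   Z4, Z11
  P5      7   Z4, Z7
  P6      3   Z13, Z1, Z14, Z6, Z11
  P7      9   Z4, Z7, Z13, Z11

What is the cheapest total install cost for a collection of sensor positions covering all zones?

P5, P6 cover every zone at install cost 7 + 3 = 10.
Any cover uses at least 2 sensor positions; among all covering selections none totals below 10.

10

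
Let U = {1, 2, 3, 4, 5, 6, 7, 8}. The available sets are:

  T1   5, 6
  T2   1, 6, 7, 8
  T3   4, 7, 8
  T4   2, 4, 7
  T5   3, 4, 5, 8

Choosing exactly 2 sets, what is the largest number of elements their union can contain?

Choosing T2, T5 covers {1, 3, 4, 5, 6, 7, 8} — 7 elements.
No choice of 2 sets does better; here 2 is left uncovered.

7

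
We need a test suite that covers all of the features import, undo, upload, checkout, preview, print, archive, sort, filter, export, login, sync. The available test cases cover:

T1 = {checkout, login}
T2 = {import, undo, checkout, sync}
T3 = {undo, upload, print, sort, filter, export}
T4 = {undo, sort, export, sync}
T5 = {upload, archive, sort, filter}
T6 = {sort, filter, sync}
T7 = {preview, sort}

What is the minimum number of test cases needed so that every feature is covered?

T1, T2, T3, T5, T7 together cover {import, undo, upload, checkout, preview, print, archive, sort, filter, export, login, sync} — every feature.
No 4 of the 7 test cases cover everything (all 35 size-4 selections fall short), so 5 is minimum.

5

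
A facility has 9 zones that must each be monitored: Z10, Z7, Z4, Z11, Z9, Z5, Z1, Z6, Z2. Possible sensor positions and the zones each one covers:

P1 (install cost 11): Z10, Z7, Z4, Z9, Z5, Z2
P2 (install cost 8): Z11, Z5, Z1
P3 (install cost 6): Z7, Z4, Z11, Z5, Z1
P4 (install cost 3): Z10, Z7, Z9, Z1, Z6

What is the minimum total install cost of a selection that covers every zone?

20

P1, P3, P4 cover every zone at install cost 11 + 6 + 3 = 20.
Any cover uses at least 3 sensor positions; among all covering selections none totals below 20.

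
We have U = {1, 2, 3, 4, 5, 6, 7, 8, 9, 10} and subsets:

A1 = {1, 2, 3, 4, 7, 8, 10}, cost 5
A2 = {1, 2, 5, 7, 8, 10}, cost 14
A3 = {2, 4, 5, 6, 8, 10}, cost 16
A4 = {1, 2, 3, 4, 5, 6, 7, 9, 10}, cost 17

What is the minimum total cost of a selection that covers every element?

22

A1, A4 cover every element at cost 5 + 17 = 22.
Any cover uses at least 2 sets; among all covering selections none totals below 22.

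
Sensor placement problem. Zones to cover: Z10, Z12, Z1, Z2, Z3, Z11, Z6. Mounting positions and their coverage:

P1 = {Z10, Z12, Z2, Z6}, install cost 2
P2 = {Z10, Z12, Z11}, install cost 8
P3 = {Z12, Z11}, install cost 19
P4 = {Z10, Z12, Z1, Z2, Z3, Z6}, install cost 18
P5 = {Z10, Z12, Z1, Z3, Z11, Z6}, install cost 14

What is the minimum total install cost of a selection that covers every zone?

P1, P5 cover every zone at install cost 2 + 14 = 16.
Any cover uses at least 2 sensor positions; among all covering selections none totals below 16.

16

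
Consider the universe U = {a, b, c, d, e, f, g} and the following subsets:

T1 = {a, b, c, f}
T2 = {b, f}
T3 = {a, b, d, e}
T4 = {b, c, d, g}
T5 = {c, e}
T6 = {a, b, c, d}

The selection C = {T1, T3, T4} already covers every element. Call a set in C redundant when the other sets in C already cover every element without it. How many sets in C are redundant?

0

Drop T1: f uncovered — not redundant.
Drop T3: e uncovered — not redundant.
Drop T4: g uncovered — not redundant.
None of the sets in C is redundant.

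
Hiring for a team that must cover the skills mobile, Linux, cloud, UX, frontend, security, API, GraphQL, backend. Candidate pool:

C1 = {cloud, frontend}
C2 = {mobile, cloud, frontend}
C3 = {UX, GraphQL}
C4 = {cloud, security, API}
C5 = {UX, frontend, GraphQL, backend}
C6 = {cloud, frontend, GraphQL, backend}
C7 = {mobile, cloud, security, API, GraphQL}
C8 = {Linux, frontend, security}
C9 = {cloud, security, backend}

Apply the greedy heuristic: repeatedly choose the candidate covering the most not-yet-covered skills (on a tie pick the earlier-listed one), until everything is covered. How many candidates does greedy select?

Pick 1: C7 covers 5 new skills (mobile, cloud, security, API, GraphQL).
Pick 2: C5 covers 3 new skills (UX, frontend, backend).
Pick 3: C8 covers 1 new skills (Linux).
Greedy uses 3 candidates.

3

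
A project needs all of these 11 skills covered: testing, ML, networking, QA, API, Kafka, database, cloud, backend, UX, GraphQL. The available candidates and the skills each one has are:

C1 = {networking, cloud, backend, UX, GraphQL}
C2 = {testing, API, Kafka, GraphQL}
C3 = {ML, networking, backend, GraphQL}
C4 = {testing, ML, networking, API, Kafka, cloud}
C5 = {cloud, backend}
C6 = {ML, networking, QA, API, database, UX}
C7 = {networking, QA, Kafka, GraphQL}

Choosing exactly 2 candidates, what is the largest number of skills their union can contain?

9

Choosing C1, C4 covers {testing, ML, networking, API, Kafka, cloud, backend, UX, GraphQL} — 9 skills.
No choice of 2 candidates does better; here QA, database are left uncovered.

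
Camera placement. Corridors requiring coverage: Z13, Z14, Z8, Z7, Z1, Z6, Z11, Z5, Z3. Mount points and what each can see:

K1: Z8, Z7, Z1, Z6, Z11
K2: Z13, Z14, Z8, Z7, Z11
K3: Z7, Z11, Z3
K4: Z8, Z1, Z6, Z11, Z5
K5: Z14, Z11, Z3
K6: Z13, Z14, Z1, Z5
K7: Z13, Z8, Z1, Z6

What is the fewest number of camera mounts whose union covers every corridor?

K1, K3, K6 together cover {Z13, Z14, Z8, Z7, Z1, Z6, Z11, Z5, Z3} — every corridor.
No 2 of the 7 camera mounts cover everything (all 21 pairs fall short), so 3 is minimum.

3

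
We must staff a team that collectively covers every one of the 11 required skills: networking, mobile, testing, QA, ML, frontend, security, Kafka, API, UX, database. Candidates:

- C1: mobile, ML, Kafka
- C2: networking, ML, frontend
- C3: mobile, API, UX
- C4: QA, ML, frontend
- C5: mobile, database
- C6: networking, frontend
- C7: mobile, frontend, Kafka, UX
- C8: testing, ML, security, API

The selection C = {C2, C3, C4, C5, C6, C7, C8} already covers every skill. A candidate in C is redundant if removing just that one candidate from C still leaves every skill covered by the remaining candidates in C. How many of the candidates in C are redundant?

Drop C2: the rest still cover every skill — redundant.
Drop C3: the rest still cover every skill — redundant.
Drop C4: QA uncovered — not redundant.
Drop C5: database uncovered — not redundant.
Drop C6: the rest still cover every skill — redundant.
Drop C7: Kafka uncovered — not redundant.
Drop C8: testing, security uncovered — not redundant.
3 redundant: C2, C3, C6.

3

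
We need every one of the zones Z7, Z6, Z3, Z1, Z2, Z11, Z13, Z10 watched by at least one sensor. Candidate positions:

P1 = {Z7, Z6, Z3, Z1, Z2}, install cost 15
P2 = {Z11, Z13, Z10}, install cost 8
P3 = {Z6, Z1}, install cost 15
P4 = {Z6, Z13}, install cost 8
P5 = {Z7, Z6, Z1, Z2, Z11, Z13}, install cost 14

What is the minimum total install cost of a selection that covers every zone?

23

P1, P2 cover every zone at install cost 15 + 8 = 23.
Any cover uses at least 2 sensor positions; among all covering selections none totals below 23.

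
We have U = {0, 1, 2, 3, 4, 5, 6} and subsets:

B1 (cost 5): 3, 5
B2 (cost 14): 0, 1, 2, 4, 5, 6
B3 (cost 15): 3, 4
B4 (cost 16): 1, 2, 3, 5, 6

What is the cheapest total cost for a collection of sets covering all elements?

B1, B2 cover every element at cost 5 + 14 = 19.
Any cover uses at least 2 sets; among all covering selections none totals below 19.

19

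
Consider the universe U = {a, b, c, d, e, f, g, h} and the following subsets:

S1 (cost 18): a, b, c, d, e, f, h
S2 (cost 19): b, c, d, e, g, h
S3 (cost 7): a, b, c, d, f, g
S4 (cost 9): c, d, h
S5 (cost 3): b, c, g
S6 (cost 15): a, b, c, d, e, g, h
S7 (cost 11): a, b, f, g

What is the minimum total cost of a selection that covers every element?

S1, S5 cover every element at cost 18 + 3 = 21.
Any cover uses at least 2 sets; among all covering selections none totals below 21.

21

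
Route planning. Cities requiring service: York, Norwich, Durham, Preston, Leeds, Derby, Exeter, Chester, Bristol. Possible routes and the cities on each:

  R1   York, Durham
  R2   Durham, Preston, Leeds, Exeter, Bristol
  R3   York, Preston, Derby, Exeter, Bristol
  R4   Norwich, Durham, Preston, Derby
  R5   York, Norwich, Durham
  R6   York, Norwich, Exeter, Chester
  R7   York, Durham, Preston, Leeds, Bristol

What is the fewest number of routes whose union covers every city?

3

R2, R3, R6 together cover {York, Norwich, Durham, Preston, Leeds, Derby, Exeter, Chester, Bristol} — every city.
No 2 of the 7 routes cover everything (all 21 pairs fall short), so 3 is minimum.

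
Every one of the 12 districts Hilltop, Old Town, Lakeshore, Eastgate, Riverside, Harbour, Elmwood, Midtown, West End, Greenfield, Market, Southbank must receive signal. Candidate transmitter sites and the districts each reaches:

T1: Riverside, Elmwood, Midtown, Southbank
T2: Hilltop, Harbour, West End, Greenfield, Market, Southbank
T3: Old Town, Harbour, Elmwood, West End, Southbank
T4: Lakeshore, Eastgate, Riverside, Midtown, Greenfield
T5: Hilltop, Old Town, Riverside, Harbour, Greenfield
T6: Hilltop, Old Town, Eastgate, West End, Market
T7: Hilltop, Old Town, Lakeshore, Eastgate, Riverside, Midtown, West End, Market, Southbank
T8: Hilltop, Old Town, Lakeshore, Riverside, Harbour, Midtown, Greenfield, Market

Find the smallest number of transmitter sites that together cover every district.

3

T1, T2, T7 together cover {Hilltop, Old Town, Lakeshore, Eastgate, Riverside, Harbour, Elmwood, Midtown, West End, Greenfield, Market, Southbank} — every district.
No 2 of the 8 transmitter sites cover everything (all 28 pairs fall short), so 3 is minimum.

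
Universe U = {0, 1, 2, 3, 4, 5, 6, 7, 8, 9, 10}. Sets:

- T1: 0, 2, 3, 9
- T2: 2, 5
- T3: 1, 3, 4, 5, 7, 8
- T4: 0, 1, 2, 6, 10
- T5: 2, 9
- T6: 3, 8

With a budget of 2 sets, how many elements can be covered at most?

10

Choosing T3, T4 covers {0, 1, 2, 3, 4, 5, 6, 7, 8, 10} — 10 elements.
No choice of 2 sets does better; here 9 is left uncovered.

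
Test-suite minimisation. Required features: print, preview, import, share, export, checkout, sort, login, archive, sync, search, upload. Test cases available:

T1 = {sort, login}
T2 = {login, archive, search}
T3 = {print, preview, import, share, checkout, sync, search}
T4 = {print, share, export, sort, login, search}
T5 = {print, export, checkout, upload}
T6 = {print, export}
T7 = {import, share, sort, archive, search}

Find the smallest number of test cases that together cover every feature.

T1, T2, T3, T5 together cover {print, preview, import, share, export, checkout, sort, login, archive, sync, search, upload} — every feature.
No 3 of the 7 test cases cover everything (all 35 triples fall short), so 4 is minimum.

4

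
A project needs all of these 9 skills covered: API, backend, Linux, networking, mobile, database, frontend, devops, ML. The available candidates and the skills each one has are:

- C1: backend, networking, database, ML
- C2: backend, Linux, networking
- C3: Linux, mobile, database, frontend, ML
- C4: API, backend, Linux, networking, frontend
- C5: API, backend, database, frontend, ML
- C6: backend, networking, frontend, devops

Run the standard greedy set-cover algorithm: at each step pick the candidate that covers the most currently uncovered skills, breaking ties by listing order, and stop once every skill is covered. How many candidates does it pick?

Pick 1: C3 covers 5 new skills (Linux, mobile, database, frontend, ML).
Pick 2: C4 covers 3 new skills (API, backend, networking).
Pick 3: C6 covers 1 new skills (devops).
Greedy uses 3 candidates.

3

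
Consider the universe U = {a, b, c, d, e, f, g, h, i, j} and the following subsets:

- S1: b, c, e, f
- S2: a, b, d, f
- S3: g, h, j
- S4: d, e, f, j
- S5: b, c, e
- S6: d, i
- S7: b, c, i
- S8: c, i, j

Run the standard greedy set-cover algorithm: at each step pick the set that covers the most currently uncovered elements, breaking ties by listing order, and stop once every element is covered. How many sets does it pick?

4

Pick 1: S1 covers 4 new elements (b, c, e, f).
Pick 2: S3 covers 3 new elements (g, h, j).
Pick 3: S2 covers 2 new elements (a, d).
Pick 4: S6 covers 1 new elements (i).
Greedy uses 4 sets.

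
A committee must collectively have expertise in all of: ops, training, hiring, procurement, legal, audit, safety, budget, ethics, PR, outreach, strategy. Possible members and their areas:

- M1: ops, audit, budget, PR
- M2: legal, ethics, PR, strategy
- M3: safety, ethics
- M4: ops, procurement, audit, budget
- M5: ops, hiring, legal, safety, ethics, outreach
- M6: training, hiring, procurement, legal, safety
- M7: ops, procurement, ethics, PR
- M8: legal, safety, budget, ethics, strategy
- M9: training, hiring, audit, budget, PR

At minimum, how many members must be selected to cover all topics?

M1, M2, M5, M6 together cover {ops, training, hiring, procurement, legal, audit, safety, budget, ethics, PR, outreach, strategy} — every topic.
No 3 of the 9 members cover everything (all 84 triples fall short), so 4 is minimum.

4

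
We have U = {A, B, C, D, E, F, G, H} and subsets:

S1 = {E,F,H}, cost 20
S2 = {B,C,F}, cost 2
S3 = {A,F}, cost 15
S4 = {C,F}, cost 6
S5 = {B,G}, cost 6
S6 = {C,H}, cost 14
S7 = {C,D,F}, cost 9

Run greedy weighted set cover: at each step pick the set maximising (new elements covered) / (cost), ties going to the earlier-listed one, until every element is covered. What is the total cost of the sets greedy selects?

52

Pick 1: S2 adds 3 new (B, C, F) at cost 2 (ratio 3/2).
Pick 2: S5 adds 1 new (G) at cost 6 (ratio 1/6).
Pick 3: S7 adds 1 new (D) at cost 9 (ratio 1/9).
Pick 4: S1 adds 2 new (E, H) at cost 20 (ratio 2/20).
Pick 5: S3 adds 1 new (A) at cost 15 (ratio 1/15).
Greedy total cost: 2 + 6 + 9 + 20 + 15 = 52. (The true optimum is 50, so greedy overshoots here.)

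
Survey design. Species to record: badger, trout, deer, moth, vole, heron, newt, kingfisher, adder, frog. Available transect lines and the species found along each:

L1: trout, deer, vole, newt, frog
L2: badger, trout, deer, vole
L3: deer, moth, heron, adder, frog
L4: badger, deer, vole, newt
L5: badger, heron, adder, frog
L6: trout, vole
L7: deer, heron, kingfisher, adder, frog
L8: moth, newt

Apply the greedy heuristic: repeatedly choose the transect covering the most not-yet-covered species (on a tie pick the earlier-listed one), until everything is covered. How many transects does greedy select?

4

Pick 1: L1 covers 5 new species (trout, deer, vole, newt, frog).
Pick 2: L3 covers 3 new species (moth, heron, adder).
Pick 3: L2 covers 1 new species (badger).
Pick 4: L7 covers 1 new species (kingfisher).
Greedy uses 4 transects. (The true minimum is 3.)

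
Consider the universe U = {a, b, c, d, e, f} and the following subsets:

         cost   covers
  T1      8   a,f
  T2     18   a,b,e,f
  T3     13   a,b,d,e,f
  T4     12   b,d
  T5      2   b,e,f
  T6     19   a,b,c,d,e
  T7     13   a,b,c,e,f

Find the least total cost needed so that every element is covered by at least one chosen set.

21

T5, T6 cover every element at cost 2 + 19 = 21.
Any cover uses at least 2 sets; among all covering selections none totals below 21.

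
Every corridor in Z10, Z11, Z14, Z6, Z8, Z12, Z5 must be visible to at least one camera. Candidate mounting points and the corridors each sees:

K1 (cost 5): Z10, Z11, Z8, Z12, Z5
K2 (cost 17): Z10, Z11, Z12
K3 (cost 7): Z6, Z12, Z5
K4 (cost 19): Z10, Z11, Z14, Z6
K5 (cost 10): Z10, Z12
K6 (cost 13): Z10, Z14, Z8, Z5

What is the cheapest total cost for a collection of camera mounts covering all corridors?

24

K1, K4 cover every corridor at cost 5 + 19 = 24.
Any cover uses at least 2 camera mounts; among all covering selections none totals below 24.
Greedy by coverage-per-cost would pick K1, K3, K6 for 25 — worse than the optimum 24.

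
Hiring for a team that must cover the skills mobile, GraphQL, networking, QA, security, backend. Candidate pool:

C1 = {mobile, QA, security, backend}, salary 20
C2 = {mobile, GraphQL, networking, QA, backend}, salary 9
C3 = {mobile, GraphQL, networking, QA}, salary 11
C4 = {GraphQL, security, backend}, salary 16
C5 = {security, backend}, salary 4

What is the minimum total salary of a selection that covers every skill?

13

C2, C5 cover every skill at salary 9 + 4 = 13.
Any cover uses at least 2 candidates; among all covering selections none totals below 13.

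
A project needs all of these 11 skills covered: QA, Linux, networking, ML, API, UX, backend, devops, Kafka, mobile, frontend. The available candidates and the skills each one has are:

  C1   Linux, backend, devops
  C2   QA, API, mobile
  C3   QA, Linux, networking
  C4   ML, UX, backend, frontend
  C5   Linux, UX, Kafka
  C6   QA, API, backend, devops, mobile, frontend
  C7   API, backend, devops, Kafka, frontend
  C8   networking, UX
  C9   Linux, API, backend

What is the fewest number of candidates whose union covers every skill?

4

C2, C3, C4, C7 together cover {QA, Linux, networking, ML, API, UX, backend, devops, Kafka, mobile, frontend} — every skill.
No 3 of the 9 candidates cover everything (all 84 triples fall short), so 4 is minimum.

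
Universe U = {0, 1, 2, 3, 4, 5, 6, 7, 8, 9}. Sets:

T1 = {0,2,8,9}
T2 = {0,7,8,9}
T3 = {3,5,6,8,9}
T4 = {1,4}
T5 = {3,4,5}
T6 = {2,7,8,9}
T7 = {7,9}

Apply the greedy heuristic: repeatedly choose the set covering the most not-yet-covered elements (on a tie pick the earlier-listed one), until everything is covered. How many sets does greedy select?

Pick 1: T3 covers 5 new elements (3, 5, 6, 8, 9).
Pick 2: T1 covers 2 new elements (0, 2).
Pick 3: T4 covers 2 new elements (1, 4).
Pick 4: T2 covers 1 new elements (7).
Greedy uses 4 sets.

4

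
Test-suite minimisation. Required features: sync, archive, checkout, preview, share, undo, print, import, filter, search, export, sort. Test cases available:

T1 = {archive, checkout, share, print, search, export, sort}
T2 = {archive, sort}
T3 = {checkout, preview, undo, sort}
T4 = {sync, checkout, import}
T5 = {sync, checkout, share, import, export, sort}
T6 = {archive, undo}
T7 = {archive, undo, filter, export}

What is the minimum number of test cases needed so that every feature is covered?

4

T1, T3, T4, T7 together cover {sync, archive, checkout, preview, share, undo, print, import, filter, search, export, sort} — every feature.
No 3 of the 7 test cases cover everything (all 35 triples fall short), so 4 is minimum.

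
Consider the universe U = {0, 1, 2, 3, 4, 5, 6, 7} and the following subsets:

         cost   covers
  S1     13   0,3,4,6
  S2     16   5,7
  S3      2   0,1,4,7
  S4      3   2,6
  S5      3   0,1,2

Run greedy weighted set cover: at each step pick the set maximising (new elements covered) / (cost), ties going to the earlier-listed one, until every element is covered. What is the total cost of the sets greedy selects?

Pick 1: S3 adds 4 new (0, 1, 4, 7) at cost 2 (ratio 4/2).
Pick 2: S4 adds 2 new (2, 6) at cost 3 (ratio 2/3).
Pick 3: S1 adds 1 new (3) at cost 13 (ratio 1/13).
Pick 4: S2 adds 1 new (5) at cost 16 (ratio 1/16).
Greedy total cost: 2 + 3 + 13 + 16 = 34. (The true optimum is 32, so greedy overshoots here.)

34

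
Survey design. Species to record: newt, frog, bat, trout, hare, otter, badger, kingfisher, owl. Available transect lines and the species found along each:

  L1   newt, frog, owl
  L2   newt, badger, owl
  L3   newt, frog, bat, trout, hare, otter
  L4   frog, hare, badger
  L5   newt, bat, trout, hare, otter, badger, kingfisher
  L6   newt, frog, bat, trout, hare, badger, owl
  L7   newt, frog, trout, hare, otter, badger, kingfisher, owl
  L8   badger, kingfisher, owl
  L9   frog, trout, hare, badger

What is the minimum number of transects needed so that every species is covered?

L1, L5 together cover {newt, frog, bat, trout, hare, otter, badger, kingfisher, owl} — every species.
No single transect contains all 9 species, so 2 is optimal.

2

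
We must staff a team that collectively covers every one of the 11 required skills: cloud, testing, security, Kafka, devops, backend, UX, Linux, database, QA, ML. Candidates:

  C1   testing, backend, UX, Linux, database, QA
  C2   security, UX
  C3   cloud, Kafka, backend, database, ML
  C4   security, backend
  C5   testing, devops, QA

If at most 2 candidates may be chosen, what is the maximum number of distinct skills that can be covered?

9

Choosing C1, C3 covers {cloud, testing, Kafka, backend, UX, Linux, database, QA, ML} — 9 skills.
No choice of 2 candidates does better; here security, devops are left uncovered.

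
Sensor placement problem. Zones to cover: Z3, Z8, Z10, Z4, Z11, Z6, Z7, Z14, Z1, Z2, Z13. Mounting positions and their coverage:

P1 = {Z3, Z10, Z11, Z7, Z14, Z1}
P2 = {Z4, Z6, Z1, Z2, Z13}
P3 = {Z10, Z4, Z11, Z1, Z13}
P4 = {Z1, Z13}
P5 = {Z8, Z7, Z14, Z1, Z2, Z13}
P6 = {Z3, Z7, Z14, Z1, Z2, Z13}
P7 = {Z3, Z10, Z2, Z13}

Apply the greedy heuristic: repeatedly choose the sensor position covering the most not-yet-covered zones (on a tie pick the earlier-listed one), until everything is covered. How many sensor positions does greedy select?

Pick 1: P1 covers 6 new zones (Z3, Z10, Z11, Z7, Z14, Z1).
Pick 2: P2 covers 4 new zones (Z4, Z6, Z2, Z13).
Pick 3: P5 covers 1 new zones (Z8).
Greedy uses 3 sensor positions.

3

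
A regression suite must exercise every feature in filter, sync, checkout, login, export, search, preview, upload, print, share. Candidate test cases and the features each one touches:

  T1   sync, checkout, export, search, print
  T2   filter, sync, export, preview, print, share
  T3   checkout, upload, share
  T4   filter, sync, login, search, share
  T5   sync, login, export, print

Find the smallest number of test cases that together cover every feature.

3

T2, T3, T4 together cover {filter, sync, checkout, login, export, search, preview, upload, print, share} — every feature.
No 2 of the 5 test cases cover everything (all 10 pairs fall short), so 3 is minimum.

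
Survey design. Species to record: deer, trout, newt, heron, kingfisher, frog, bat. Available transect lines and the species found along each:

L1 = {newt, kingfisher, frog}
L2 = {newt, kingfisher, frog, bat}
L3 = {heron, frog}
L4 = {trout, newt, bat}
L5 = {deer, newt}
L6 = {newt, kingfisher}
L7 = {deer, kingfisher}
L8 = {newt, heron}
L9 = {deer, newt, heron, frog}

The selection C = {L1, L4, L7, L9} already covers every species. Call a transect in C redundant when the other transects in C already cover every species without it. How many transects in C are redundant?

2

Drop L1: the rest still cover every species — redundant.
Drop L4: trout, bat uncovered — not redundant.
Drop L7: the rest still cover every species — redundant.
Drop L9: heron uncovered — not redundant.
2 redundant: L1, L7.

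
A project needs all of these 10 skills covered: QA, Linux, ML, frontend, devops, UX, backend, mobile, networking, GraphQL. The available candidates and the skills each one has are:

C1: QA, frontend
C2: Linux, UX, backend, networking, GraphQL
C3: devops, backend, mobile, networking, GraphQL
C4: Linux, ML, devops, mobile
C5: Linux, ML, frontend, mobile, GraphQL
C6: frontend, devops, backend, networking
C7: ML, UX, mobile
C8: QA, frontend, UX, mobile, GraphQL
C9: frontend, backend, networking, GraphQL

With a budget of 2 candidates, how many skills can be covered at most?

Choosing C2, C4 covers {Linux, ML, devops, UX, backend, mobile, networking, GraphQL} — 8 skills.
No choice of 2 candidates does better; here QA, frontend are left uncovered.

8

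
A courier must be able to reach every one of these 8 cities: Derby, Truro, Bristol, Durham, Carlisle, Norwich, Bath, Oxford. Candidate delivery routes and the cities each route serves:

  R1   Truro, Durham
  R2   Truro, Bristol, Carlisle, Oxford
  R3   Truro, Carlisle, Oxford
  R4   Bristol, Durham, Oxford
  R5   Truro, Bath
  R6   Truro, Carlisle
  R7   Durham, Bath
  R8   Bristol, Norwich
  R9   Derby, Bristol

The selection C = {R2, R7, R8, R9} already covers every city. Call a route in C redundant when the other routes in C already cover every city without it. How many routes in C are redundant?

Drop R2: Truro, Carlisle, Oxford uncovered — not redundant.
Drop R7: Durham, Bath uncovered — not redundant.
Drop R8: Norwich uncovered — not redundant.
Drop R9: Derby uncovered — not redundant.
None of the routes in C is redundant.

0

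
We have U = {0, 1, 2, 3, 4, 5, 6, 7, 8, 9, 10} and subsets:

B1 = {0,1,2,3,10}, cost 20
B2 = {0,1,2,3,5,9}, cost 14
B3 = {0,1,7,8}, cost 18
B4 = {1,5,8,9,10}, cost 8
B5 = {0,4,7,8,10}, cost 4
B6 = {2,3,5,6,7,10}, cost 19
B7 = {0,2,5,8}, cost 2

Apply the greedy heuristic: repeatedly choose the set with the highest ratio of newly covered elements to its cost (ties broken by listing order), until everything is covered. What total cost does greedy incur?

Pick 1: B7 adds 4 new (0, 2, 5, 8) at cost 2 (ratio 4/2).
Pick 2: B5 adds 3 new (4, 7, 10) at cost 4 (ratio 3/4).
Pick 3: B4 adds 2 new (1, 9) at cost 8 (ratio 2/8).
Pick 4: B6 adds 2 new (3, 6) at cost 19 (ratio 2/19).
Greedy total cost: 2 + 4 + 8 + 19 = 33. (The true optimum is 31, so greedy overshoots here.)

33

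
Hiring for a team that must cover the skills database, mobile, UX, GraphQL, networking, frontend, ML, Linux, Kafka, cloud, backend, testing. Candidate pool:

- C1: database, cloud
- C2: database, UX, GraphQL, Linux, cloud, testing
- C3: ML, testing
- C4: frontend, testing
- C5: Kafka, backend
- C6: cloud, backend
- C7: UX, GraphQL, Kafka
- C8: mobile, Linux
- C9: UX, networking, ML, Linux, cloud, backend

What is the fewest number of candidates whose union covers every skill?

C1, C4, C7, C8, C9 together cover {database, mobile, UX, GraphQL, networking, frontend, ML, Linux, Kafka, cloud, backend, testing} — every skill.
No 4 of the 9 candidates cover everything (all 126 size-4 selections fall short), so 5 is minimum.

5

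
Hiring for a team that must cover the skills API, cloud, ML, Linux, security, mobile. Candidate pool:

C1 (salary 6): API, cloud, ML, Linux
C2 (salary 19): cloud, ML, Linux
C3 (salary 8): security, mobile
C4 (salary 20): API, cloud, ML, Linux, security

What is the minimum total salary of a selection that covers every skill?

14

C1, C3 cover every skill at salary 6 + 8 = 14.
Any cover uses at least 2 candidates; among all covering selections none totals below 14.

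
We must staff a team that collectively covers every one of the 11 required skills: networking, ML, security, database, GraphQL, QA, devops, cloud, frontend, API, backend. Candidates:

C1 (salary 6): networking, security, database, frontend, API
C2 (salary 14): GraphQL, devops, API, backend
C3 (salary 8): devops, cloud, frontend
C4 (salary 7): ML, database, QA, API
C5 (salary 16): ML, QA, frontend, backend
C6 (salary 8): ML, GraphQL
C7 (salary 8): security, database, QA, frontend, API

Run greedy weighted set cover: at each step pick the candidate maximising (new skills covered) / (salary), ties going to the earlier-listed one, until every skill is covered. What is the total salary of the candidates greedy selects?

35

Pick 1: C1 adds 5 new (networking, security, database, frontend, API) at salary 6 (ratio 5/6).
Pick 2: C4 adds 2 new (ML, QA) at salary 7 (ratio 2/7).
Pick 3: C3 adds 2 new (devops, cloud) at salary 8 (ratio 2/8).
Pick 4: C2 adds 2 new (GraphQL, backend) at salary 14 (ratio 2/14).
Greedy total salary: 6 + 7 + 8 + 14 = 35.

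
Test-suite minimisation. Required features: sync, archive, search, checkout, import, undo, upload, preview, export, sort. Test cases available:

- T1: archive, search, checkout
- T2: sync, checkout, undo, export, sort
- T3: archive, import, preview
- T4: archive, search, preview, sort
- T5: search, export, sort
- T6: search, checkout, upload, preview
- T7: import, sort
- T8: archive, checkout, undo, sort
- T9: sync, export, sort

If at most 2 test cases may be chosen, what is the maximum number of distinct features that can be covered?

8

Choosing T2, T3 covers {sync, archive, checkout, import, undo, preview, export, sort} — 8 features.
No choice of 2 test cases does better; here search, upload are left uncovered.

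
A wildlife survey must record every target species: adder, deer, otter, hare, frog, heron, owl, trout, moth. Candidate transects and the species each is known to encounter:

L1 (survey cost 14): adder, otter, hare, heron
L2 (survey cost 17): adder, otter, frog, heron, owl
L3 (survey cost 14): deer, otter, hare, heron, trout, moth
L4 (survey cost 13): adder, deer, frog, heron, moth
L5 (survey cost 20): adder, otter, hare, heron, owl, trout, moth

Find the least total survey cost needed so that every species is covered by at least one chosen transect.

L2, L3 cover every species at survey cost 17 + 14 = 31.
Any cover uses at least 2 transects; among all covering selections none totals below 31.

31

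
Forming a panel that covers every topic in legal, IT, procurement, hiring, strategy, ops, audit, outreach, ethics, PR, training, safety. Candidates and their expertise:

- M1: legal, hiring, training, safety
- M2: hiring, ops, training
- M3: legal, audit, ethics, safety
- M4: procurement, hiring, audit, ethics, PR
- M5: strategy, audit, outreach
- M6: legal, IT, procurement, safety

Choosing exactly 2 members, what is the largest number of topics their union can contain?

8

Choosing M1, M4 covers {legal, procurement, hiring, audit, ethics, PR, training, safety} — 8 topics.
No choice of 2 members does better; here IT, strategy, ops, outreach are left uncovered.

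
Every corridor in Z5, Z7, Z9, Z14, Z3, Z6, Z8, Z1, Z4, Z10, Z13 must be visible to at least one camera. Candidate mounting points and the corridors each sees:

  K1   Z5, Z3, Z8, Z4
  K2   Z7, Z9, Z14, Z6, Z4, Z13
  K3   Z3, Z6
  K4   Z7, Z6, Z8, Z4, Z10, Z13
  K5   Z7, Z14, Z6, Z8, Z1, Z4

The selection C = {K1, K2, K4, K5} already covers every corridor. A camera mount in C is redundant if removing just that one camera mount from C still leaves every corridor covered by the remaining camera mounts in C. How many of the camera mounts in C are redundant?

0

Drop K1: Z5, Z3 uncovered — not redundant.
Drop K2: Z9 uncovered — not redundant.
Drop K4: Z10 uncovered — not redundant.
Drop K5: Z1 uncovered — not redundant.
None of the camera mounts in C is redundant.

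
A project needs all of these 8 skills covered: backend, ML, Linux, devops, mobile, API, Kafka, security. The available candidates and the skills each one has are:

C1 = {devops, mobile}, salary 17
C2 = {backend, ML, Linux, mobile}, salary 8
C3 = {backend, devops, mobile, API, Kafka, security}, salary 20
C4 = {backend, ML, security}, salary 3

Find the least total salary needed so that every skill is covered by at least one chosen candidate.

28

C2, C3 cover every skill at salary 8 + 20 = 28.
Any cover uses at least 2 candidates; among all covering selections none totals below 28.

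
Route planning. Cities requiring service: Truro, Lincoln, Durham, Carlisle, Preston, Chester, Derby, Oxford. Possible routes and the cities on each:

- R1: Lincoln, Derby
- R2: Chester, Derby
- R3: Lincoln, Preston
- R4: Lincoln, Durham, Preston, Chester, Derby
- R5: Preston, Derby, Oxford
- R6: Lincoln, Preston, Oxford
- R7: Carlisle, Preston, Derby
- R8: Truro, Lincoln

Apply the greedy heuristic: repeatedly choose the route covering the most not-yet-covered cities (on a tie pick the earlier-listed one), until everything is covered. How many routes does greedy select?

Pick 1: R4 covers 5 new cities (Lincoln, Durham, Preston, Chester, Derby).
Pick 2: R5 covers 1 new cities (Oxford).
Pick 3: R7 covers 1 new cities (Carlisle).
Pick 4: R8 covers 1 new cities (Truro).
Greedy uses 4 routes.

4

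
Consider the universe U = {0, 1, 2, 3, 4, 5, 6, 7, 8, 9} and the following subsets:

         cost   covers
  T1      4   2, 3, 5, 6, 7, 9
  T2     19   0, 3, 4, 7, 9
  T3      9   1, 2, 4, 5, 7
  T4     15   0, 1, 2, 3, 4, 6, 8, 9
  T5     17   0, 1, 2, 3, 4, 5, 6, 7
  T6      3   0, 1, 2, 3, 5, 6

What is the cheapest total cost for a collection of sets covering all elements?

T1, T4 cover every element at cost 4 + 15 = 19.
Any cover uses at least 2 sets; among all covering selections none totals below 19.
Greedy by coverage-per-cost would pick T6, T1, T4 for 22 — worse than the optimum 19.

19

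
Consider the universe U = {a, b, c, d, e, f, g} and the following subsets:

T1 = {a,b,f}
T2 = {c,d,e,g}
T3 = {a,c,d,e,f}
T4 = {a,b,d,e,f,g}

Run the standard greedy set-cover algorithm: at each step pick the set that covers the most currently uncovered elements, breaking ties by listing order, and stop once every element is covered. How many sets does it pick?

2

Pick 1: T4 covers 6 new elements (a, b, d, e, f, g).
Pick 2: T2 covers 1 new elements (c).
Greedy uses 2 sets.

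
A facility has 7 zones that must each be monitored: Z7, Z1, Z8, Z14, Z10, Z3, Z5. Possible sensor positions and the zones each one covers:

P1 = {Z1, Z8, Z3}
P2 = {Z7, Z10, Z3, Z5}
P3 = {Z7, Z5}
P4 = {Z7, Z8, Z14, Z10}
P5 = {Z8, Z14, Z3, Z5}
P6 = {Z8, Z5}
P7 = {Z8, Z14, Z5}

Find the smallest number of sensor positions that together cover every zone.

P1, P2, P4 together cover {Z7, Z1, Z8, Z14, Z10, Z3, Z5} — every zone.
No 2 of the 7 sensor positions cover everything (all 21 pairs fall short), so 3 is minimum.

3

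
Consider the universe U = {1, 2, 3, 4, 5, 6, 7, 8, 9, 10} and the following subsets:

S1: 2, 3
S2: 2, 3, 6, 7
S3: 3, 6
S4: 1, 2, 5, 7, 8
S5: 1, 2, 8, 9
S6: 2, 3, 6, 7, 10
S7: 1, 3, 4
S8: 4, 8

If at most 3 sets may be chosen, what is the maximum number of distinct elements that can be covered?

Choosing S4, S5, S6 covers {1, 2, 3, 5, 6, 7, 8, 9, 10} — 9 elements.
No choice of 3 sets does better; here 4 is left uncovered.

9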